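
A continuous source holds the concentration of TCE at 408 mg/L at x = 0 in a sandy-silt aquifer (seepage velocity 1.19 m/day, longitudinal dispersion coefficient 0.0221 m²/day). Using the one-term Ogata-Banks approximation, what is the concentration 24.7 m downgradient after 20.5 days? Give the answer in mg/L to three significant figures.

For a continuous step input, C/C₀ ≈ ½·erfc((x−vt)/(2√(Dt))).
vt = 1.19 × 20.5 = 24.395 m and 2√(Dt) = 2√(0.0221 × 20.5) = 1.346 m.
Argument (x−vt)/(2√(Dt)) = (24.7 − 24.395)/1.346 = 0.2266; ½·erfc(0.2266) = 0.3743.
C = 408 × 0.3743 = 153 mg/L.

153 mg/L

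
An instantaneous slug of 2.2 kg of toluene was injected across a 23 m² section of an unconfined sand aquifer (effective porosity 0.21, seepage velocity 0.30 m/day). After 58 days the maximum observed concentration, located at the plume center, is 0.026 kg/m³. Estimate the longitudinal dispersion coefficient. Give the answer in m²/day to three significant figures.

0.421 m²/day

At the plume center C_max = M/(n_e·A·√(4πDt)), so D = M²/(4πt·(n_e·A·C_max)²).
n_e·A·C_max = 0.21 × 23 × 0.026 = 0.1256 kg/m.
D = 2.2²/(4π × 58 × 0.1256²) = 0.421 m²/day.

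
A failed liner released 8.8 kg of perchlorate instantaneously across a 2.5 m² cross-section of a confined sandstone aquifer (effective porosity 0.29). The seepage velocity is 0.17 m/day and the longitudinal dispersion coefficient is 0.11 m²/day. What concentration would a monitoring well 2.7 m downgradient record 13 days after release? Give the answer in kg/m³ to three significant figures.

For an instantaneous plane source, C(x,t) = M/(n_e·A·√(4πDt)) · exp(−(x−vt)²/(4Dt)), with n_e·A the pore (flow) area.
Plume center vt = 0.17 × 13 = 2.21 m, so the well at 2.7 m is 0.49 m downgradient of the peak.
√(4πDt) = 4.239 m, giving peak height M/(n_e·A·√(4πDt)) = 8.8/(0.29 × 2.5 × 4.239) = 2.863 kg/m³.
(x−vt)²/(4Dt) = (0.49)²/(4 × 0.11 × 13) = 0.04198; exp(−0.04198) = 0.9589.
C = 2.863 × 0.9589 = 2.75 kg/m³.

2.75 kg/m³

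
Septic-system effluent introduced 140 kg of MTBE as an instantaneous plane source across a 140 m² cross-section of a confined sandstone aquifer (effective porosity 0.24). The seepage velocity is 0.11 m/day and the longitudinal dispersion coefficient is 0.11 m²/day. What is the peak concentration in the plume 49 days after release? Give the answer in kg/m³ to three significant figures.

0.506 kg/m³

The peak of an instantaneous 1D plume sits at x = vt; there the Gaussian factor is 1 and C_max = M/(n_e·A·√(4πDt)), where n_e·A is the pore area the mass is dissolved in.
√(4πDt) = √(4π × 0.11 × 49) = 8.230 m, so C_max = 140/(0.24 × 140 × 8.230) = 0.506 kg/m³.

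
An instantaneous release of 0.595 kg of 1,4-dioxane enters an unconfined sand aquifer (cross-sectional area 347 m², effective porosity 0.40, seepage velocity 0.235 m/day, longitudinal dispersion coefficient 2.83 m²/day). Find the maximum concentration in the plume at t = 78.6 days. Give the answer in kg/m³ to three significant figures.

8.11e-05 kg/m³

The peak of an instantaneous 1D plume sits at x = vt; there the Gaussian factor is 1 and C_max = M/(n_e·A·√(4πDt)), where n_e·A is the pore area the mass is dissolved in.
√(4πDt) = √(4π × 2.83 × 78.6) = 52.87 m, so C_max = 0.595/(0.40 × 347 × 52.87) = 8.11e-05 kg/m³.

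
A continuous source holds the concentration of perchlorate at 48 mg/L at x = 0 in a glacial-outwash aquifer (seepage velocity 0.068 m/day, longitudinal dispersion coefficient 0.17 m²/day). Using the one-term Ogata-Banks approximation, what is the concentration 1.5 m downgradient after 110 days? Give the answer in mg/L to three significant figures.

40.1 mg/L

For a continuous step input, C/C₀ ≈ ½·erfc((x−vt)/(2√(Dt))).
vt = 0.068 × 110 = 7.48 m and 2√(Dt) = 2√(0.17 × 110) = 8.649 m.
Argument (x−vt)/(2√(Dt)) = (1.5 − 7.48)/8.649 = -0.6914; ½·erfc(-0.6914) = 0.8359.
C = 48 × 0.8359 = 40.1 mg/L.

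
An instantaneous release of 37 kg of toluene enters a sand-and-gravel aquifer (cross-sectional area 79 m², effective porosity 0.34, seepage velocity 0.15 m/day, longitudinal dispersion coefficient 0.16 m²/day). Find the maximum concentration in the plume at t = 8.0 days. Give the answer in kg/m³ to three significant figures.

The peak of an instantaneous 1D plume sits at x = vt; there the Gaussian factor is 1 and C_max = M/(n_e·A·√(4πDt)), where n_e·A is the pore area the mass is dissolved in.
√(4πDt) = √(4π × 0.16 × 8.0) = 4.011 m, so C_max = 37/(0.34 × 79 × 4.011) = 0.343 kg/m³.

0.343 kg/m³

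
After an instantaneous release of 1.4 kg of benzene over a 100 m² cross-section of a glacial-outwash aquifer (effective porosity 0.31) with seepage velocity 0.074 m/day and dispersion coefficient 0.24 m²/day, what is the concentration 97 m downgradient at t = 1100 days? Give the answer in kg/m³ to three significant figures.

0.000623 kg/m³

For an instantaneous plane source, C(x,t) = M/(n_e·A·√(4πDt)) · exp(−(x−vt)²/(4Dt)), with n_e·A the pore (flow) area.
Plume center vt = 0.074 × 1100 = 81.4 m, so the well at 97 m is 15.6 m downgradient of the peak.
√(4πDt) = 57.60 m, giving peak height M/(n_e·A·√(4πDt)) = 1.4/(0.31 × 100 × 57.60) = 0.0007841 kg/m³.
(x−vt)²/(4Dt) = (15.6)²/(4 × 0.24 × 1100) = 0.2305; exp(−0.2305) = 0.7941.
C = 0.0007841 × 0.7941 = 0.000623 kg/m³.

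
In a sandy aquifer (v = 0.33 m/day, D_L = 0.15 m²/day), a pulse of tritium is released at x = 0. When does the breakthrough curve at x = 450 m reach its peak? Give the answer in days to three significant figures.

For the 1D instantaneous-source solution, setting ∂C/∂t = 0 at fixed x gives v²t² + 2Dt − x² = 0, so t = (√(D² + v²x²) − D)/v².
√(D² + v²x²) = √(0.15² + 0.33² × 450²) = 148.5; v² = 0.1089.
t = (148.5 − 0.15)/0.1089 = 1360 days (vs. the pure-advection estimate x/v = 1360 d).

1360 days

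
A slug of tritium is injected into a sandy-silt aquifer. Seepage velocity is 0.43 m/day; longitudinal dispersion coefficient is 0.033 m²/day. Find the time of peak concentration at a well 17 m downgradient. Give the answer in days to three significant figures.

For the 1D instantaneous-source solution, setting ∂C/∂t = 0 at fixed x gives v²t² + 2Dt − x² = 0, so t = (√(D² + v²x²) − D)/v².
√(D² + v²x²) = √(0.033² + 0.43² × 17²) = 7.310; v² = 0.1849.
t = (7.310 − 0.033)/0.1849 = 39.4 days (vs. the pure-advection estimate x/v = 39.5 d).

39.4 days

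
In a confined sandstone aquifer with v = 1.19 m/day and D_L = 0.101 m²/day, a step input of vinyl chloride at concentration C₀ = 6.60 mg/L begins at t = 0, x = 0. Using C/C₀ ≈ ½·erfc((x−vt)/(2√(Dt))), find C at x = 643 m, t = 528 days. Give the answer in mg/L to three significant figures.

0.512 mg/L

For a continuous step input, C/C₀ ≈ ½·erfc((x−vt)/(2√(Dt))).
vt = 1.19 × 528 = 628.32 m and 2√(Dt) = 2√(0.101 × 528) = 14.61 m.
Argument (x−vt)/(2√(Dt)) = (643 − 628.32)/14.61 = 1.005; ½·erfc(1.005) = 0.07762.
C = 6.60 × 0.07762 = 0.512 mg/L.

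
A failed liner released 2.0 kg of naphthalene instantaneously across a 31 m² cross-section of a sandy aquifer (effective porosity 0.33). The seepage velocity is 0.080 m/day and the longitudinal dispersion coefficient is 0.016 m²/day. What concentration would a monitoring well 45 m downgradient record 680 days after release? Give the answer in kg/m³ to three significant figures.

0.00220 kg/m³

For an instantaneous plane source, C(x,t) = M/(n_e·A·√(4πDt)) · exp(−(x−vt)²/(4Dt)), with n_e·A the pore (flow) area.
Plume center vt = 0.080 × 680 = 54.4 m, so the well at 45 m is 9.4 m upgradient of the peak.
√(4πDt) = 11.69 m, giving peak height M/(n_e·A·√(4πDt)) = 2.0/(0.33 × 31 × 11.69) = 0.01672 kg/m³.
(x−vt)²/(4Dt) = (-9.4)²/(4 × 0.016 × 680) = 2.030; exp(−2.030) = 0.1313.
C = 0.01672 × 0.1313 = 0.00220 kg/m³.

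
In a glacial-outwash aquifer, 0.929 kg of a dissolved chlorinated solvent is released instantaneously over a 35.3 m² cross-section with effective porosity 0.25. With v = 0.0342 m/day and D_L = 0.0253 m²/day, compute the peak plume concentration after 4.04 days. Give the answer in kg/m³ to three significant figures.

The peak of an instantaneous 1D plume sits at x = vt; there the Gaussian factor is 1 and C_max = M/(n_e·A·√(4πDt)), where n_e·A is the pore area the mass is dissolved in.
√(4πDt) = √(4π × 0.0253 × 4.04) = 1.133 m, so C_max = 0.929/(0.25 × 35.3 × 1.133) = 0.0929 kg/m³.

0.0929 kg/m³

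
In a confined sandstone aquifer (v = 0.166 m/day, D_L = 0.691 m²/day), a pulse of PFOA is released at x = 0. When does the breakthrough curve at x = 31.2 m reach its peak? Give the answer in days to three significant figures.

For the 1D instantaneous-source solution, setting ∂C/∂t = 0 at fixed x gives v²t² + 2Dt − x² = 0, so t = (√(D² + v²x²) − D)/v².
√(D² + v²x²) = √(0.691² + 0.166² × 31.2²) = 5.225; v² = 0.027556.
t = (5.225 − 0.691)/0.027556 = 165 days (vs. the pure-advection estimate x/v = 188 d).

165 days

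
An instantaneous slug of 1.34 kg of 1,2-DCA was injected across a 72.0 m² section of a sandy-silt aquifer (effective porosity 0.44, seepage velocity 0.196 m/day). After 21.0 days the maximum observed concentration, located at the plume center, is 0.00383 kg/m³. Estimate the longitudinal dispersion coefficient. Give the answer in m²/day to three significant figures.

At the plume center C_max = M/(n_e·A·√(4πDt)), so D = M²/(4πt·(n_e·A·C_max)²).
n_e·A·C_max = 0.44 × 72.0 × 0.00383 = 0.1213 kg/m.
D = 1.34²/(4π × 21.0 × 0.1213²) = 0.462 m²/day.

0.462 m²/day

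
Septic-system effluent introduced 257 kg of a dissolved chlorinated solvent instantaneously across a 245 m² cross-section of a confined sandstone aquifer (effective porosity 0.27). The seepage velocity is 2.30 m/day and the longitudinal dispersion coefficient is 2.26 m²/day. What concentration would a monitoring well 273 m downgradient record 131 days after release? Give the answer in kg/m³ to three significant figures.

0.0324 kg/m³

For an instantaneous plane source, C(x,t) = M/(n_e·A·√(4πDt)) · exp(−(x−vt)²/(4Dt)), with n_e·A the pore (flow) area.
Plume center vt = 2.30 × 131 = 301.3 m, so the well at 273 m is 28.3 m upgradient of the peak.
√(4πDt) = 61.00 m, giving peak height M/(n_e·A·√(4πDt)) = 257/(0.27 × 245 × 61.00) = 0.06369 kg/m³.
(x−vt)²/(4Dt) = (-28.3)²/(4 × 2.26 × 131) = 0.6763; exp(−0.6763) = 0.5085.
C = 0.06369 × 0.5085 = 0.0324 kg/m³.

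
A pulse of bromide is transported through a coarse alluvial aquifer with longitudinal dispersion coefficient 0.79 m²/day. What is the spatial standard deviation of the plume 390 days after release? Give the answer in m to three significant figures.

24.8 m

Dispersive spreading gives a Gaussian with σ² = 2Dt; advection only shifts the center.
σ = √(2 × 0.79 × 390) = 24.8 m.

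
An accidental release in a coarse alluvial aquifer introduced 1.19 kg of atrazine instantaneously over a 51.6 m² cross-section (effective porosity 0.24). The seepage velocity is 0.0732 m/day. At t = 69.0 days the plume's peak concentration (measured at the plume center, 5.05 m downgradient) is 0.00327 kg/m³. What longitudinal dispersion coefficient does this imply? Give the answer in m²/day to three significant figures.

0.996 m²/day

At the plume center C_max = M/(n_e·A·√(4πDt)), so D = M²/(4πt·(n_e·A·C_max)²).
n_e·A·C_max = 0.24 × 51.6 × 0.00327 = 0.04050 kg/m.
D = 1.19²/(4π × 69.0 × 0.04050²) = 0.996 m²/day.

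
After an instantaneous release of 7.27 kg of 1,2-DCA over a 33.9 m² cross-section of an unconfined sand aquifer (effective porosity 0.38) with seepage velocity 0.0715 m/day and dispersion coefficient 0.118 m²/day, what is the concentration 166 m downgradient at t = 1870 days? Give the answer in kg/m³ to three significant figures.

0.00329 kg/m³

For an instantaneous plane source, C(x,t) = M/(n_e·A·√(4πDt)) · exp(−(x−vt)²/(4Dt)), with n_e·A the pore (flow) area.
Plume center vt = 0.0715 × 1870 = 133.705 m, so the well at 166 m is 32.295 m downgradient of the peak.
√(4πDt) = 52.66 m, giving peak height M/(n_e·A·√(4πDt)) = 7.27/(0.38 × 33.9 × 52.66) = 0.01072 kg/m³.
(x−vt)²/(4Dt) = (32.295)²/(4 × 0.118 × 1870) = 1.182; exp(−1.182) = 0.3067.
C = 0.01072 × 0.3067 = 0.00329 kg/m³.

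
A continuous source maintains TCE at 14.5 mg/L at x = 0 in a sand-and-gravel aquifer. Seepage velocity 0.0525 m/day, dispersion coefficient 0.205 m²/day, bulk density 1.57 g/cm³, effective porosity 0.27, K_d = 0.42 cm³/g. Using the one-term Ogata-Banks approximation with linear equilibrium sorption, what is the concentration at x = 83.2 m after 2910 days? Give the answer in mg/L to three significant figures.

Retardation factor R = 1 + ρ_b·K_d/n = 1 + 1.57 × 0.42/0.27 = 3.442.
Sorption retards both mechanisms: v_R = v/R = 0.01525 m/day, D_R = D/R = 0.05956 m²/day.
v_R·t = 0.01525 × 2910 = 44.3775 m; 2√(D_R t) = 26.33 m; argument = (83.2 − 44.3775)/26.33 = 1.474.
C = C₀ × ½·erfc(1.474) = 14.5 × 0.01856 = 0.269 mg/L.

0.269 mg/L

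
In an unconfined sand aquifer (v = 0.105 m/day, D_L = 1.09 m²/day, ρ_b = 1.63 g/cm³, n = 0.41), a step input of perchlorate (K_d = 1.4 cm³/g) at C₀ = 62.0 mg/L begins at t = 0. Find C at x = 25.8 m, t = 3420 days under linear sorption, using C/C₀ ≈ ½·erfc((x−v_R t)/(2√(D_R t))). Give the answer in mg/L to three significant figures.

Retardation factor R = 1 + ρ_b·K_d/n = 1 + 1.63 × 1.4/0.41 = 6.566.
Sorption retards both mechanisms: v_R = v/R = 0.01599 m/day, D_R = D/R = 0.1660 m²/day.
v_R·t = 0.01599 × 3420 = 54.6858 m; 2√(D_R t) = 47.65 m; argument = (25.8 − 54.6858)/47.65 = -0.6062.
C = C₀ × ½·erfc(-0.6062) = 62.0 × 0.8044 = 49.9 mg/L.

49.9 mg/L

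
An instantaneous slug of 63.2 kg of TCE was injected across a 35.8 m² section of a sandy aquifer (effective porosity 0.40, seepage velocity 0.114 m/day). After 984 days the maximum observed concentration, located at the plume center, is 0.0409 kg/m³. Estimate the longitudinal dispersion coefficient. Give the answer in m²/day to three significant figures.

0.942 m²/day

At the plume center C_max = M/(n_e·A·√(4πDt)), so D = M²/(4πt·(n_e·A·C_max)²).
n_e·A·C_max = 0.40 × 35.8 × 0.0409 = 0.5857 kg/m.
D = 63.2²/(4π × 984 × 0.5857²) = 0.942 m²/day.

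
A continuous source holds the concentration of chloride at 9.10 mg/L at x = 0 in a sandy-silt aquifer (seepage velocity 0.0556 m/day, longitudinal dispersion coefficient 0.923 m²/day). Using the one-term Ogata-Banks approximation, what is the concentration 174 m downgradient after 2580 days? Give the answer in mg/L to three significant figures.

For a continuous step input, C/C₀ ≈ ½·erfc((x−vt)/(2√(Dt))).
vt = 0.0556 × 2580 = 143.448 m and 2√(Dt) = 2√(0.923 × 2580) = 97.60 m.
Argument (x−vt)/(2√(Dt)) = (174 − 143.448)/97.60 = 0.3130; ½·erfc(0.3130) = 0.3290.
C = 9.10 × 0.3290 = 2.99 mg/L.

2.99 mg/L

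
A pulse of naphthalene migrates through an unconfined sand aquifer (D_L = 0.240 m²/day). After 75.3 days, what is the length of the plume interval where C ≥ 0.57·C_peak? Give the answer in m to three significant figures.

12.7 m

The plume is Gaussian with σ = √(2Dt) = √(2 × 0.240 × 75.3) = 6.012 m.
C/C_peak = exp(−Δx²/(2σ²)) = 0.57 ⇒ Δx = σ·√(−2 ln 0.57) = 6.012 × 1.060 = 6.373 m.
Width = 2Δx = 12.7 m.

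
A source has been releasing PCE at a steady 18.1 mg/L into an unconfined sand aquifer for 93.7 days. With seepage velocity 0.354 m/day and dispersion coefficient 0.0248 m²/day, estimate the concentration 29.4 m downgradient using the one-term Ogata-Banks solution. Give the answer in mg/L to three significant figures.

For a continuous step input, C/C₀ ≈ ½·erfc((x−vt)/(2√(Dt))).
vt = 0.354 × 93.7 = 33.1698 m and 2√(Dt) = 2√(0.0248 × 93.7) = 3.049 m.
Argument (x−vt)/(2√(Dt)) = (29.4 − 33.1698)/3.049 = -1.236; ½·erfc(-1.236) = 0.9598.
C = 18.1 × 0.9598 = 17.4 mg/L.

17.4 mg/L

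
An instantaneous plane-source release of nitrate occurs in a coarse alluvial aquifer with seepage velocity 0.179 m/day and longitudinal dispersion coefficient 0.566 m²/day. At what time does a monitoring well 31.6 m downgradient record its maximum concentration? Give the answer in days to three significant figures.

For the 1D instantaneous-source solution, setting ∂C/∂t = 0 at fixed x gives v²t² + 2Dt − x² = 0, so t = (√(D² + v²x²) − D)/v².
√(D² + v²x²) = √(0.566² + 0.179² × 31.6²) = 5.685; v² = 0.032041.
t = (5.685 − 0.566)/0.032041 = 160 days (vs. the pure-advection estimate x/v = 177 d).

160 days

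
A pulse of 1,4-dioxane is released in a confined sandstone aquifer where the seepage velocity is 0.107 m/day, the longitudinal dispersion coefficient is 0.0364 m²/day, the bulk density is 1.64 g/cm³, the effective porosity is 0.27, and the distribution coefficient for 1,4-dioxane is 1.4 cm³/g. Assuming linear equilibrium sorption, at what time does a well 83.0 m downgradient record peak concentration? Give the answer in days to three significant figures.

7340 days

Retardation factor R = 1 + ρ_b·K_d/n = 1 + 1.64 × 1.4/0.27 = 9.504.
Sorption retards both mechanisms: v_R = v/R = 0.01126 m/day, D_R = D/R = 0.003830 m²/day.
Peak time from v_R²t² + 2D_R t − x² = 0: t = (√(D_R² + v_R²x²) − D_R)/v_R².
√(D_R² + v_R²x²) = √(0.003830² + 0.01126² × 83.0²) = 0.9346; v_R² = 0.0001268.
t = (0.9346 − 0.003830)/0.0001268 = 7340 days.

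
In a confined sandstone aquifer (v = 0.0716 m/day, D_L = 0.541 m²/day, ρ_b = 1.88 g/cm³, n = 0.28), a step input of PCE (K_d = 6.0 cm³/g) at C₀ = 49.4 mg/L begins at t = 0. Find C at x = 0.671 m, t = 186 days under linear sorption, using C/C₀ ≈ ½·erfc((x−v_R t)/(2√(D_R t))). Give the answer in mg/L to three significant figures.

21.6 mg/L

Retardation factor R = 1 + ρ_b·K_d/n = 1 + 1.88 × 6.0/0.28 = 41.29.
Sorption retards both mechanisms: v_R = v/R = 0.001734 m/day, D_R = D/R = 0.01310 m²/day.
v_R·t = 0.001734 × 186 = 0.322524 m; 2√(D_R t) = 3.122 m; argument = (0.671 − 0.322524)/3.122 = 0.1116.
C = C₀ × ½·erfc(0.1116) = 49.4 × 0.4373 = 21.6 mg/L.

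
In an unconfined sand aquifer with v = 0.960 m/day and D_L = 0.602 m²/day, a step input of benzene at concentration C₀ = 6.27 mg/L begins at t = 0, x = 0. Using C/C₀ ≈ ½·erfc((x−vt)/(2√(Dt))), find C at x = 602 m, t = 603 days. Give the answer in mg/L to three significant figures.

1.23 mg/L

For a continuous step input, C/C₀ ≈ ½·erfc((x−vt)/(2√(Dt))).
vt = 0.960 × 603 = 578.88 m and 2√(Dt) = 2√(0.602 × 603) = 38.11 m.
Argument (x−vt)/(2√(Dt)) = (602 − 578.88)/38.11 = 0.6067; ½·erfc(0.6067) = 0.1954.
C = 6.27 × 0.1954 = 1.23 mg/L.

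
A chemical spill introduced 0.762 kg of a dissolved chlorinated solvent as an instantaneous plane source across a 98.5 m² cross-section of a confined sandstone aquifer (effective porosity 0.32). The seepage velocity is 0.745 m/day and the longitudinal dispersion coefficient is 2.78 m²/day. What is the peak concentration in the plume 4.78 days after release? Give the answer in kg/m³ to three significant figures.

0.00187 kg/m³

The peak of an instantaneous 1D plume sits at x = vt; there the Gaussian factor is 1 and C_max = M/(n_e·A·√(4πDt)), where n_e·A is the pore area the mass is dissolved in.
√(4πDt) = √(4π × 2.78 × 4.78) = 12.92 m, so C_max = 0.762/(0.32 × 98.5 × 12.92) = 0.00187 kg/m³.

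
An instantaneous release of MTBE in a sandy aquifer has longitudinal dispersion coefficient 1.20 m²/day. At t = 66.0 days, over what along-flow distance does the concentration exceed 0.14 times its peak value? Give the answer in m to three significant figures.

The plume is Gaussian with σ = √(2Dt) = √(2 × 1.20 × 66.0) = 12.59 m.
C/C_peak = exp(−Δx²/(2σ²)) = 0.14 ⇒ Δx = σ·√(−2 ln 0.14) = 12.59 × 1.983 = 24.97 m.
Width = 2Δx = 49.9 m.

49.9 m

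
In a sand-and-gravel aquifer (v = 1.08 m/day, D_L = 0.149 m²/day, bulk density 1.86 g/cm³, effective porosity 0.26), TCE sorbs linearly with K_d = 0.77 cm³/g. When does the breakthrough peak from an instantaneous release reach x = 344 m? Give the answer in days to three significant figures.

2070 days

Retardation factor R = 1 + ρ_b·K_d/n = 1 + 1.86 × 0.77/0.26 = 6.508.
Sorption retards both mechanisms: v_R = v/R = 0.1659 m/day, D_R = D/R = 0.02289 m²/day.
Peak time from v_R²t² + 2D_R t − x² = 0: t = (√(D_R² + v_R²x²) − D_R)/v_R².
√(D_R² + v_R²x²) = √(0.02289² + 0.1659² × 344²) = 57.07; v_R² = 0.02752.
t = (57.07 − 0.02289)/0.02752 = 2070 days.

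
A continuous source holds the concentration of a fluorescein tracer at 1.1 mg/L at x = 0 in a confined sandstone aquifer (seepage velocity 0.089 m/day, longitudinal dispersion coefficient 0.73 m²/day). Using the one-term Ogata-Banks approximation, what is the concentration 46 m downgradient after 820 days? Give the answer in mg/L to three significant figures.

For a continuous step input, C/C₀ ≈ ½·erfc((x−vt)/(2√(Dt))).
vt = 0.089 × 820 = 72.98 m and 2√(Dt) = 2√(0.73 × 820) = 48.93 m.
Argument (x−vt)/(2√(Dt)) = (46 − 72.98)/48.93 = -0.5514; ½·erfc(-0.5514) = 0.7822.
C = 1.1 × 0.7822 = 0.860 mg/L.

0.860 mg/L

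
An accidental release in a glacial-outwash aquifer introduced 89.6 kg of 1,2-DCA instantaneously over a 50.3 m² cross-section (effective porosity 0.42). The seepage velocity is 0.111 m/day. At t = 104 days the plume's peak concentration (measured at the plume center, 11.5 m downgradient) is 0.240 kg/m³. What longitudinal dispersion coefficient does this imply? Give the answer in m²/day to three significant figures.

0.239 m²/day

At the plume center C_max = M/(n_e·A·√(4πDt)), so D = M²/(4πt·(n_e·A·C_max)²).
n_e·A·C_max = 0.42 × 50.3 × 0.240 = 5.070 kg/m.
D = 89.6²/(4π × 104 × 5.070²) = 0.239 m²/day.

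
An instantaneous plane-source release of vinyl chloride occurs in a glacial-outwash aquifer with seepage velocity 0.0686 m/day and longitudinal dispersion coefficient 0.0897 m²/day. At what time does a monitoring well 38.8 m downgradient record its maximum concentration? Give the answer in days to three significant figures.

547 days

For the 1D instantaneous-source solution, setting ∂C/∂t = 0 at fixed x gives v²t² + 2Dt − x² = 0, so t = (√(D² + v²x²) − D)/v².
√(D² + v²x²) = √(0.0897² + 0.0686² × 38.8²) = 2.663; v² = 0.00470596.
t = (2.663 − 0.0897)/0.00470596 = 547 days (vs. the pure-advection estimate x/v = 566 d).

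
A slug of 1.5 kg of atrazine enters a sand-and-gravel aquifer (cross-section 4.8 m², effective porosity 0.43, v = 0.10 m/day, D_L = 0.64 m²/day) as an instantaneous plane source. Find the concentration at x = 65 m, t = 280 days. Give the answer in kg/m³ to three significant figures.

For an instantaneous plane source, C(x,t) = M/(n_e·A·√(4πDt)) · exp(−(x−vt)²/(4Dt)), with n_e·A the pore (flow) area.
Plume center vt = 0.10 × 280 = 28 m, so the well at 65 m is 37 m downgradient of the peak.
√(4πDt) = 47.45 m, giving peak height M/(n_e·A·√(4πDt)) = 1.5/(0.43 × 4.8 × 47.45) = 0.01532 kg/m³.
(x−vt)²/(4Dt) = (37)²/(4 × 0.64 × 280) = 1.910; exp(−1.910) = 0.1481.
C = 0.01532 × 0.1481 = 0.00227 kg/m³.

0.00227 kg/m³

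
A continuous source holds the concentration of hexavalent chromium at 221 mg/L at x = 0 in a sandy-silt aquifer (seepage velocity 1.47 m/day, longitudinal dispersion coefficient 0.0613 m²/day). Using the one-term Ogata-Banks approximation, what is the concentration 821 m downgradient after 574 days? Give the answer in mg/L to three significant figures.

220 mg/L

For a continuous step input, C/C₀ ≈ ½·erfc((x−vt)/(2√(Dt))).
vt = 1.47 × 574 = 843.78 m and 2√(Dt) = 2√(0.0613 × 574) = 11.86 m.
Argument (x−vt)/(2√(Dt)) = (821 − 843.78)/11.86 = -1.921; ½·erfc(-1.921) = 0.9967.
C = 221 × 0.9967 = 220 mg/L.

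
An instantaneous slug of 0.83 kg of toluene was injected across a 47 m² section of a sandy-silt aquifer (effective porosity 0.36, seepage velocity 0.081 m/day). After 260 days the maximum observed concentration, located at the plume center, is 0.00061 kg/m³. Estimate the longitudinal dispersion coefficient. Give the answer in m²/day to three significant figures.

At the plume center C_max = M/(n_e·A·√(4πDt)), so D = M²/(4πt·(n_e·A·C_max)²).
n_e·A·C_max = 0.36 × 47 × 0.00061 = 0.01032 kg/m.
D = 0.83²/(4π × 260 × 0.01032²) = 1.98 m²/day.

1.98 m²/day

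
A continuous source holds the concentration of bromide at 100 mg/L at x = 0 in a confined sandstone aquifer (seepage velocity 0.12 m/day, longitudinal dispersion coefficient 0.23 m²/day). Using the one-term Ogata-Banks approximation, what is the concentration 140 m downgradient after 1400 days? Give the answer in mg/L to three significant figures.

86.5 mg/L

For a continuous step input, C/C₀ ≈ ½·erfc((x−vt)/(2√(Dt))).
vt = 0.12 × 1400 = 168 m and 2√(Dt) = 2√(0.23 × 1400) = 35.89 m.
Argument (x−vt)/(2√(Dt)) = (140 − 168)/35.89 = -0.7802; ½·erfc(-0.7802) = 0.8651.
C = 100 × 0.8651 = 86.5 mg/L.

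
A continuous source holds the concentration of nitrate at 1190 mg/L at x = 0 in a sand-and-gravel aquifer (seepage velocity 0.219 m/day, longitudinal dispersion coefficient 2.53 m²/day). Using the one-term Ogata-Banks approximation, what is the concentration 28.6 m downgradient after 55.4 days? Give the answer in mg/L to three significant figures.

For a continuous step input, C/C₀ ≈ ½·erfc((x−vt)/(2√(Dt))).
vt = 0.219 × 55.4 = 12.1326 m and 2√(Dt) = 2√(2.53 × 55.4) = 23.68 m.
Argument (x−vt)/(2√(Dt)) = (28.6 − 12.1326)/23.68 = 0.6954; ½·erfc(0.6954) = 0.1627.
C = 1190 × 0.1627 = 194 mg/L.

194 mg/L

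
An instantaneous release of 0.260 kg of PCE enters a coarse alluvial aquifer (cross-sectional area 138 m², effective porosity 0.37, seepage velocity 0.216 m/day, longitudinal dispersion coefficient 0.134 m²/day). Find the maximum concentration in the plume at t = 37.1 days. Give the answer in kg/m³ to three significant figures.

0.000644 kg/m³

The peak of an instantaneous 1D plume sits at x = vt; there the Gaussian factor is 1 and C_max = M/(n_e·A·√(4πDt)), where n_e·A is the pore area the mass is dissolved in.
√(4πDt) = √(4π × 0.134 × 37.1) = 7.904 m, so C_max = 0.260/(0.37 × 138 × 7.904) = 0.000644 kg/m³.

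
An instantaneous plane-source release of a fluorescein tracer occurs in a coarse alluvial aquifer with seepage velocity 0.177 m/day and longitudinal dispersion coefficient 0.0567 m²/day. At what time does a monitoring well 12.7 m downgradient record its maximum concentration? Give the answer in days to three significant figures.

70.0 days

For the 1D instantaneous-source solution, setting ∂C/∂t = 0 at fixed x gives v²t² + 2Dt − x² = 0, so t = (√(D² + v²x²) − D)/v².
√(D² + v²x²) = √(0.0567² + 0.177² × 12.7²) = 2.249; v² = 0.031329.
t = (2.249 − 0.0567)/0.031329 = 70.0 days (vs. the pure-advection estimate x/v = 71.8 d).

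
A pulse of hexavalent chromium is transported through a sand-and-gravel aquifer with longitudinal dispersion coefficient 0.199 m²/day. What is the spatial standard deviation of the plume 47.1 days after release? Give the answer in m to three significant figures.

4.33 m

Dispersive spreading gives a Gaussian with σ² = 2Dt; advection only shifts the center.
σ = √(2 × 0.199 × 47.1) = 4.33 m.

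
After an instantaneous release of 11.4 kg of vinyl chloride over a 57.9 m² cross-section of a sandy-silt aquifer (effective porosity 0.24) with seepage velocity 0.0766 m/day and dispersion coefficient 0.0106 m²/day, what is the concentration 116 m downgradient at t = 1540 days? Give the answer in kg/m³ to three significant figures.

For an instantaneous plane source, C(x,t) = M/(n_e·A·√(4πDt)) · exp(−(x−vt)²/(4Dt)), with n_e·A the pore (flow) area.
Plume center vt = 0.0766 × 1540 = 117.964 m, so the well at 116 m is 1.964 m upgradient of the peak.
√(4πDt) = 14.32 m, giving peak height M/(n_e·A·√(4πDt)) = 11.4/(0.24 × 57.9 × 14.32) = 0.05729 kg/m³.
(x−vt)²/(4Dt) = (-1.964)²/(4 × 0.0106 × 1540) = 0.05907; exp(−0.05907) = 0.9426.
C = 0.05729 × 0.9426 = 0.0540 kg/m³.

0.0540 kg/m³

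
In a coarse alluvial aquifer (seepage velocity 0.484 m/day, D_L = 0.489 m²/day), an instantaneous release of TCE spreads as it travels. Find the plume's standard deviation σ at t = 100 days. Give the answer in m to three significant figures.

9.89 m

Dispersive spreading gives a Gaussian with σ² = 2Dt; advection only shifts the center.
σ = √(2 × 0.489 × 100) = 9.89 m.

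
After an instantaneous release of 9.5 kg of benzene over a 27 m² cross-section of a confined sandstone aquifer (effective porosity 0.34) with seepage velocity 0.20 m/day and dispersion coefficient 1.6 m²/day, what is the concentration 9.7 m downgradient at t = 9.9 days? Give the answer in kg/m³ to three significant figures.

For an instantaneous plane source, C(x,t) = M/(n_e·A·√(4πDt)) · exp(−(x−vt)²/(4Dt)), with n_e·A the pore (flow) area.
Plume center vt = 0.20 × 9.9 = 1.98 m, so the well at 9.7 m is 7.72 m downgradient of the peak.
√(4πDt) = 14.11 m, giving peak height M/(n_e·A·√(4πDt)) = 9.5/(0.34 × 27 × 14.11) = 0.07334 kg/m³.
(x−vt)²/(4Dt) = (7.72)²/(4 × 1.6 × 9.9) = 0.9406; exp(−0.9406) = 0.3904.
C = 0.07334 × 0.3904 = 0.0286 kg/m³.

0.0286 kg/m³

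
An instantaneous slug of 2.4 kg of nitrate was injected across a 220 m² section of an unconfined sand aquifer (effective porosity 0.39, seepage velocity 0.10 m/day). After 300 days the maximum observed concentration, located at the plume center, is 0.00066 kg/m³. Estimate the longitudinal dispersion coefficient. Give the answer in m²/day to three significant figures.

At the plume center C_max = M/(n_e·A·√(4πDt)), so D = M²/(4πt·(n_e·A·C_max)²).
n_e·A·C_max = 0.39 × 220 × 0.00066 = 0.05663 kg/m.
D = 2.4²/(4π × 300 × 0.05663²) = 0.476 m²/day.

0.476 m²/day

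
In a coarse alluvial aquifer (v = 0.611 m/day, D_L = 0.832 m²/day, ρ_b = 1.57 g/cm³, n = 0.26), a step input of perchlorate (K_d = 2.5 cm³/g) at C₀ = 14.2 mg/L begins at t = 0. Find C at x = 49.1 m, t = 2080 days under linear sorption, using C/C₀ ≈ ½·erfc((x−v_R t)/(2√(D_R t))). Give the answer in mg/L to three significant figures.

13.9 mg/L

Retardation factor R = 1 + ρ_b·K_d/n = 1 + 1.57 × 2.5/0.26 = 16.10.
Sorption retards both mechanisms: v_R = v/R = 0.03795 m/day, D_R = D/R = 0.05168 m²/day.
v_R·t = 0.03795 × 2080 = 78.936 m; 2√(D_R t) = 20.74 m; argument = (49.1 − 78.936)/20.74 = -1.439.
C = C₀ × ½·erfc(-1.439) = 14.2 × 0.9791 = 13.9 mg/L.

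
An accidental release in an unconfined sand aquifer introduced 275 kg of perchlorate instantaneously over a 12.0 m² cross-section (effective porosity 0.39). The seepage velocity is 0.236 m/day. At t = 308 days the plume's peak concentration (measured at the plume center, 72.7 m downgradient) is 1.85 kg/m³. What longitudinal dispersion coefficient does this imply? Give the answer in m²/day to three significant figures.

At the plume center C_max = M/(n_e·A·√(4πDt)), so D = M²/(4πt·(n_e·A·C_max)²).
n_e·A·C_max = 0.39 × 12.0 × 1.85 = 8.658 kg/m.
D = 275²/(4π × 308 × 8.658²) = 0.261 m²/day.

0.261 m²/day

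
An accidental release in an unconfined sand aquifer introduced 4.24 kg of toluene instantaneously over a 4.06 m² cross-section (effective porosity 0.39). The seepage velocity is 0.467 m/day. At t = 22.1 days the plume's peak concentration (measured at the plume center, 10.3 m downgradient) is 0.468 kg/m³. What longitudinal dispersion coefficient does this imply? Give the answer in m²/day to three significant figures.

At the plume center C_max = M/(n_e·A·√(4πDt)), so D = M²/(4πt·(n_e·A·C_max)²).
n_e·A·C_max = 0.39 × 4.06 × 0.468 = 0.7410 kg/m.
D = 4.24²/(4π × 22.1 × 0.7410²) = 0.118 m²/day.

0.118 m²/day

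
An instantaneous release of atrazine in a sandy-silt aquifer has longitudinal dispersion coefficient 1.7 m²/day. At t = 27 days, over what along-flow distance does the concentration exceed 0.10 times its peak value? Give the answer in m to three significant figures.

The plume is Gaussian with σ = √(2Dt) = √(2 × 1.7 × 27) = 9.581 m.
C/C_peak = exp(−Δx²/(2σ²)) = 0.10 ⇒ Δx = σ·√(−2 ln 0.10) = 9.581 × 2.146 = 20.56 m.
Width = 2Δx = 41.1 m.

41.1 m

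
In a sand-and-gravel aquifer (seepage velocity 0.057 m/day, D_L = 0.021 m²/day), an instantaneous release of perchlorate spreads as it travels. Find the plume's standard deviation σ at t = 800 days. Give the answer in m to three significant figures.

5.80 m

Dispersive spreading gives a Gaussian with σ² = 2Dt; advection only shifts the center.
σ = √(2 × 0.021 × 800) = 5.80 m.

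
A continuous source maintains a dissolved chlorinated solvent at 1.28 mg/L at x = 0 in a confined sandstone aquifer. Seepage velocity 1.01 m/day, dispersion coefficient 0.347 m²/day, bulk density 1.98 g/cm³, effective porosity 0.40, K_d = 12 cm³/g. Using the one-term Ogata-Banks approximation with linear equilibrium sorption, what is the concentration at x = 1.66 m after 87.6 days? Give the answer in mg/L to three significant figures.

0.541 mg/L

Retardation factor R = 1 + ρ_b·K_d/n = 1 + 1.98 × 12/0.40 = 60.40.
Sorption retards both mechanisms: v_R = v/R = 0.01672 m/day, D_R = D/R = 0.005745 m²/day.
v_R·t = 0.01672 × 87.6 = 1.464672 m; 2√(D_R t) = 1.419 m; argument = (1.66 − 1.464672)/1.419 = 0.1377.
C = C₀ × ½·erfc(0.1377) = 1.28 × 0.4228 = 0.541 mg/L.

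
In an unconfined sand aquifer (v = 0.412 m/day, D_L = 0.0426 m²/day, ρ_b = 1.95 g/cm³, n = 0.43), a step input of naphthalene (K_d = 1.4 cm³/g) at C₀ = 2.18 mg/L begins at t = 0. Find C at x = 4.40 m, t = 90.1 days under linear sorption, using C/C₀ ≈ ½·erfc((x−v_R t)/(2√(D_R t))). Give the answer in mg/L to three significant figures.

1.61 mg/L

Retardation factor R = 1 + ρ_b·K_d/n = 1 + 1.95 × 1.4/0.43 = 7.349.
Sorption retards both mechanisms: v_R = v/R = 0.05606 m/day, D_R = D/R = 0.005797 m²/day.
v_R·t = 0.05606 × 90.1 = 5.051006 m; 2√(D_R t) = 1.445 m; argument = (4.40 − 5.051006)/1.445 = -0.4505.
C = C₀ × ½·erfc(-0.4505) = 2.18 × 0.7380 = 1.61 mg/L.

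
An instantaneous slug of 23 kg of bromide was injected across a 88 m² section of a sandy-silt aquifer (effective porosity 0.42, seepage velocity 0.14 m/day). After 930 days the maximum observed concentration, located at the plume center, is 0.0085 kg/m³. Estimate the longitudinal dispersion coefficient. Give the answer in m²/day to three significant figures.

0.459 m²/day

At the plume center C_max = M/(n_e·A·√(4πDt)), so D = M²/(4πt·(n_e·A·C_max)²).
n_e·A·C_max = 0.42 × 88 × 0.0085 = 0.3142 kg/m.
D = 23²/(4π × 930 × 0.3142²) = 0.459 m²/day.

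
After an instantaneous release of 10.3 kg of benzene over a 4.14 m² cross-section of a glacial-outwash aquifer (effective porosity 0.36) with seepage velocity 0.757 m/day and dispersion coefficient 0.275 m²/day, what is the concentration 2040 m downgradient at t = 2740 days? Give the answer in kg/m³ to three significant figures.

For an instantaneous plane source, C(x,t) = M/(n_e·A·√(4πDt)) · exp(−(x−vt)²/(4Dt)), with n_e·A the pore (flow) area.
Plume center vt = 0.757 × 2740 = 2074.18 m, so the well at 2040 m is 34.18 m upgradient of the peak.
√(4πDt) = 97.31 m, giving peak height M/(n_e·A·√(4πDt)) = 10.3/(0.36 × 4.14 × 97.31) = 0.07102 kg/m³.
(x−vt)²/(4Dt) = (-34.18)²/(4 × 0.275 × 2740) = 0.3876; exp(−0.3876) = 0.6787.
C = 0.07102 × 0.6787 = 0.0482 kg/m³.

0.0482 kg/m³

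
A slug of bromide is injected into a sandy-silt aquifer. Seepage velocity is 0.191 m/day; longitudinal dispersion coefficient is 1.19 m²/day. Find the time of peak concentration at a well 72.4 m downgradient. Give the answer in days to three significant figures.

For the 1D instantaneous-source solution, setting ∂C/∂t = 0 at fixed x gives v²t² + 2Dt − x² = 0, so t = (√(D² + v²x²) − D)/v².
√(D² + v²x²) = √(1.19² + 0.191² × 72.4²) = 13.88; v² = 0.036481.
t = (13.88 − 1.19)/0.036481 = 348 days (vs. the pure-advection estimate x/v = 379 d).

348 days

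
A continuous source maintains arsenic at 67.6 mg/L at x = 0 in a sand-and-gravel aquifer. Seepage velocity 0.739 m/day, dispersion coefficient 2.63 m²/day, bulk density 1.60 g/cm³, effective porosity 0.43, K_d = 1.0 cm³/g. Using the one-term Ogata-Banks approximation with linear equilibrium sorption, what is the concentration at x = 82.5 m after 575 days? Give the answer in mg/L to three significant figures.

Retardation factor R = 1 + ρ_b·K_d/n = 1 + 1.60 × 1.0/0.43 = 4.721.
Sorption retards both mechanisms: v_R = v/R = 0.1565 m/day, D_R = D/R = 0.5571 m²/day.
v_R·t = 0.1565 × 575 = 89.9875 m; 2√(D_R t) = 35.80 m; argument = (82.5 − 89.9875)/35.80 = -0.2091.
C = C₀ × ½·erfc(-0.2091) = 67.6 × 0.6163 = 41.7 mg/L.

41.7 mg/L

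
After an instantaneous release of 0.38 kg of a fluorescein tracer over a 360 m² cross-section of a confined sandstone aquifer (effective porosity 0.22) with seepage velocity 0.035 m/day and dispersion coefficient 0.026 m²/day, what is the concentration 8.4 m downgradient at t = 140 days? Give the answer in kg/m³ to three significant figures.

For an instantaneous plane source, C(x,t) = M/(n_e·A·√(4πDt)) · exp(−(x−vt)²/(4Dt)), with n_e·A the pore (flow) area.
Plume center vt = 0.035 × 140 = 4.9 m, so the well at 8.4 m is 3.5 m downgradient of the peak.
√(4πDt) = 6.763 m, giving peak height M/(n_e·A·√(4πDt)) = 0.38/(0.22 × 360 × 6.763) = 0.0007094 kg/m³.
(x−vt)²/(4Dt) = (3.5)²/(4 × 0.026 × 140) = 0.8413; exp(−0.8413) = 0.4311.
C = 0.0007094 × 0.4311 = 0.000306 kg/m³.

0.000306 kg/m³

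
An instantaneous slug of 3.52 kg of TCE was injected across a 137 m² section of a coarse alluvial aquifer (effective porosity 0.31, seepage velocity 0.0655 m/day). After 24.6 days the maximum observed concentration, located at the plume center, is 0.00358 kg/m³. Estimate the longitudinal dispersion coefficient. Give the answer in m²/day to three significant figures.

1.73 m²/day

At the plume center C_max = M/(n_e·A·√(4πDt)), so D = M²/(4πt·(n_e·A·C_max)²).
n_e·A·C_max = 0.31 × 137 × 0.00358 = 0.1520 kg/m.
D = 3.52²/(4π × 24.6 × 0.1520²) = 1.73 m²/day.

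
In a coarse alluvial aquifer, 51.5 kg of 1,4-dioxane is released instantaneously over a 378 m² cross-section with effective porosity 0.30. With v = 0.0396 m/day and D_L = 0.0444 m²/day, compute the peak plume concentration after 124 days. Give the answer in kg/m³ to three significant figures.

The peak of an instantaneous 1D plume sits at x = vt; there the Gaussian factor is 1 and C_max = M/(n_e·A·√(4πDt)), where n_e·A is the pore area the mass is dissolved in.
√(4πDt) = √(4π × 0.0444 × 124) = 8.318 m, so C_max = 51.5/(0.30 × 378 × 8.318) = 0.0546 kg/m³.

0.0546 kg/m³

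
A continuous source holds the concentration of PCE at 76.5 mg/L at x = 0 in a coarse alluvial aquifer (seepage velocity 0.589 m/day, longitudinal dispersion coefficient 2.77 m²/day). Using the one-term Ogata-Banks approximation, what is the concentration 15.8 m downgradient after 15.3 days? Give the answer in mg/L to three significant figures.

17.6 mg/L

For a continuous step input, C/C₀ ≈ ½·erfc((x−vt)/(2√(Dt))).
vt = 0.589 × 15.3 = 9.0117 m and 2√(Dt) = 2√(2.77 × 15.3) = 13.02 m.
Argument (x−vt)/(2√(Dt)) = (15.8 − 9.0117)/13.02 = 0.5214; ½·erfc(0.5214) = 0.2304.
C = 76.5 × 0.2304 = 17.6 mg/L.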